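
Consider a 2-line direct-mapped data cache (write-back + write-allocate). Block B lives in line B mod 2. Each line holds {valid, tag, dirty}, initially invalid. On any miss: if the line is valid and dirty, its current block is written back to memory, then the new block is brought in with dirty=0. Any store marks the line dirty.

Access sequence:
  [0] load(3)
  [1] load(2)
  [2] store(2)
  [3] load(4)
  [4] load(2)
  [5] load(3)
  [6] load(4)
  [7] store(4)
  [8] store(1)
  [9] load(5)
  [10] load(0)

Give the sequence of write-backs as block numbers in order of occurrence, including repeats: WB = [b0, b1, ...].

0: R B3 → L1 miss [-]
1: R B2 → L0 miss [-]
2: W B2 → L0 hit [D]
3: R B4 → L0 miss wb→B2 [-]
4: R B2 → L0 miss [-]
5: R B3 → L1 hit [-]
6: R B4 → L0 miss [-]
7: W B4 → L0 hit [D]
8: W B1 → L1 miss [D]
9: R B5 → L1 miss wb→B1 [-]
10: R B0 → L0 miss wb→B4 [-]

WB = [2, 1, 4]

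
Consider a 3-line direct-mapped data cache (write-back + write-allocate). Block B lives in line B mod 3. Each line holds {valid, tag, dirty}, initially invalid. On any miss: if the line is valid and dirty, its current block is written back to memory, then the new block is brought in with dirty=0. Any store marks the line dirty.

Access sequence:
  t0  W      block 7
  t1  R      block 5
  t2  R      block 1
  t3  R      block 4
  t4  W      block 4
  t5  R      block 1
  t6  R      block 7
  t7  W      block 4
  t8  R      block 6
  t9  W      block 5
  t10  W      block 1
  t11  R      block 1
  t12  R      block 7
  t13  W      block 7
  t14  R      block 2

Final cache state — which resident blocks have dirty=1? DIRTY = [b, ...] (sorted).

DIRTY = [7]

0: W B7 -> L1 miss  d=D]
1: R B5 -> L2 miss  d=-]
2: R B1 -> L1 miss wb->B7  d=-]
3: R B4 -> L1 miss  d=-]
4: W B4 -> L1 hit  d=D]
5: R B1 -> L1 miss wb->B4  d=-]
6: R B7 -> L1 miss  d=-]
7: W B4 -> L1 miss  d=D]
8: R B6 -> L0 miss  d=-]
9: W B5 -> L2 hit  d=D]
10: W B1 -> L1 miss wb->B4  d=D]
11: R B1 -> L1 hit  d=D]
12: R B7 -> L1 miss wb->B1  d=-]
13: W B7 -> L1 hit  d=D]
14: R B2 -> L2 miss wb->B5  d=-]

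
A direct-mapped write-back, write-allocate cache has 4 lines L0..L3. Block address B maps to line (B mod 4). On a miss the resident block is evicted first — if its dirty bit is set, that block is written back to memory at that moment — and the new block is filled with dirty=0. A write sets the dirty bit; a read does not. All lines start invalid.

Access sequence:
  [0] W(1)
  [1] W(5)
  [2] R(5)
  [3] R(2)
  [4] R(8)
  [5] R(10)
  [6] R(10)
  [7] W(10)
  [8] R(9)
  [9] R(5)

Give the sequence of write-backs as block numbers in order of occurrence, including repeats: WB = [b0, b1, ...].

  0 | W B1 → L1 miss [D]
  1 | W B5 → L1 miss wb→B1 [D]
  2 | R B5 → L1 hit [D]
  3 | R B2 → L2 miss [-]
  4 | R B8 → L0 miss [-]
  5 | R B10 → L2 miss [-]
  6 | R B10 → L2 hit [-]
  7 | W B10 → L2 hit [D]
  8 | R B9 → L1 miss wb→B5 [-]
  9 | R B5 → L1 miss [-]

WB = [1, 5]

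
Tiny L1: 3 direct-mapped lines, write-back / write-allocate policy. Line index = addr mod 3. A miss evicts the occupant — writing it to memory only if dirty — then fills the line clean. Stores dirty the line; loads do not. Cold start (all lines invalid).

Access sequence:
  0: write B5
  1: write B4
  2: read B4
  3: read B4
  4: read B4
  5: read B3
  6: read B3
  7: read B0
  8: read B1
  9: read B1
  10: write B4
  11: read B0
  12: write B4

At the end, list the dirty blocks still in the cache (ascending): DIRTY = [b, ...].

DIRTY = [4, 5]

  0 | W B5 → L2 miss [D]
  1 | W B4 → L1 miss [D]
  2 | R B4 → L1 hit [D]
  3 | R B4 → L1 hit [D]
  4 | R B4 → L1 hit [D]
  5 | R B3 → L0 miss [-]
  6 | R B3 → L0 hit [-]
  7 | R B0 → L0 miss [-]
  8 | R B1 → L1 miss wb→B4 [-]
  9 | R B1 → L1 hit [-]
  10 | W B4 → L1 miss [D]
  11 | R B0 → L0 hit [-]
  12 | W B4 → L1 hit [D]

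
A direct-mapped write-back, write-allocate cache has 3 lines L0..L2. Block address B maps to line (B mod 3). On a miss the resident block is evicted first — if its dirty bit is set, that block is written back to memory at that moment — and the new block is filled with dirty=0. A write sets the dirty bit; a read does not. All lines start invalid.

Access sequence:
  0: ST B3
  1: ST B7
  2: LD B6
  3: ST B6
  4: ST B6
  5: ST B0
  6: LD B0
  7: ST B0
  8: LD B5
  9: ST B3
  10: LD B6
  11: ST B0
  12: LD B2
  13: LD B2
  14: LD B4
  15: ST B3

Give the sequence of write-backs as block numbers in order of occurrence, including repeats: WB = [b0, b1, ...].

  0 | W B3 → L0 miss [D]
  1 | W B7 → L1 miss [D]
  2 | R B6 → L0 miss wb→B3 [-]
  3 | W B6 → L0 hit [D]
  4 | W B6 → L0 hit [D]
  5 | W B0 → L0 miss wb→B6 [D]
  6 | R B0 → L0 hit [D]
  7 | W B0 → L0 hit [D]
  8 | R B5 → L2 miss [-]
  9 | W B3 → L0 miss wb→B0 [D]
  10 | R B6 → L0 miss wb→B3 [-]
  11 | W B0 → L0 miss [D]
  12 | R B2 → L2 miss [-]
  13 | R B2 → L2 hit [-]
  14 | R B4 → L1 miss wb→B7 [-]
  15 | W B3 → L0 miss wb→B0 [D]

WB = [3, 6, 0, 3, 7, 0]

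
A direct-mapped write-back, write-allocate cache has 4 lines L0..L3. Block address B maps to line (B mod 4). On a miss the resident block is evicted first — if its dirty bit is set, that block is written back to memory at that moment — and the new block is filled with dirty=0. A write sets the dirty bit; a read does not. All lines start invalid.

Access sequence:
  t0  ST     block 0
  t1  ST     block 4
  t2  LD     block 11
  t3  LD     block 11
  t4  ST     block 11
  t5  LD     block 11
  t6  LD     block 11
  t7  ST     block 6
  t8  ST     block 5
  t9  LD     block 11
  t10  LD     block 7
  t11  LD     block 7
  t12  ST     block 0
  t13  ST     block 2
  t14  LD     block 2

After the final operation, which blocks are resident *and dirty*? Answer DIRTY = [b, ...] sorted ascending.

  0 | W B0 → L0 miss [D]
  1 | W B4 → L0 miss wb→B0 [D]
  2 | R B11 → L3 miss [-]
  3 | R B11 → L3 hit [-]
  4 | W B11 → L3 hit [D]
  5 | R B11 → L3 hit [D]
  6 | R B11 → L3 hit [D]
  7 | W B6 → L2 miss [D]
  8 | W B5 → L1 miss [D]
  9 | R B11 → L3 hit [D]
  10 | R B7 → L3 miss wb→B11 [-]
  11 | R B7 → L3 hit [-]
  12 | W B0 → L0 miss wb→B4 [D]
  13 | W B2 → L2 miss wb→B6 [D]
  14 | R B2 → L2 hit [D]

DIRTY = [0, 2, 5]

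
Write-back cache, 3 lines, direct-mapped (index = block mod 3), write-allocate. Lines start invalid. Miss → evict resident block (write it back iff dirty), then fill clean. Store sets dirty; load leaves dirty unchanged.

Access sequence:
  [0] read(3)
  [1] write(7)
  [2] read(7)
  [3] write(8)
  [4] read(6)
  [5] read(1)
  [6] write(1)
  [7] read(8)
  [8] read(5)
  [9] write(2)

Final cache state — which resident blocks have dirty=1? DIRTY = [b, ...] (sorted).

DIRTY = [1, 2]

0: R B3 -> L0 miss  d=-]
1: W B7 -> L1 miss  d=D]
2: R B7 -> L1 hit  d=D]
3: W B8 -> L2 miss  d=D]
4: R B6 -> L0 miss  d=-]
5: R B1 -> L1 miss wb->B7  d=-]
6: W B1 -> L1 hit  d=D]
7: R B8 -> L2 hit  d=D]
8: R B5 -> L2 miss wb->B8  d=-]
9: W B2 -> L2 miss  d=D]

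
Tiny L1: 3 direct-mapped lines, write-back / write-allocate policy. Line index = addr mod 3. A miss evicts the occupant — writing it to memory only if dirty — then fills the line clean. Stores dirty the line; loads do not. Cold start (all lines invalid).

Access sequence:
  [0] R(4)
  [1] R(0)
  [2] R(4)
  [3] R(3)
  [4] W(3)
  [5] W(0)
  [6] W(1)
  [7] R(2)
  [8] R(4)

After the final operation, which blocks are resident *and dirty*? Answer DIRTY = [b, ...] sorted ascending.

DIRTY = [0]

0: R B4 -> L1 miss  d=-]
1: R B0 -> L0 miss  d=-]
2: R B4 -> L1 hit  d=-]
3: R B3 -> L0 miss  d=-]
4: W B3 -> L0 hit  d=D]
5: W B0 -> L0 miss wb->B3  d=D]
6: W B1 -> L1 miss  d=D]
7: R B2 -> L2 miss  d=-]
8: R B4 -> L1 miss wb->B1  d=-]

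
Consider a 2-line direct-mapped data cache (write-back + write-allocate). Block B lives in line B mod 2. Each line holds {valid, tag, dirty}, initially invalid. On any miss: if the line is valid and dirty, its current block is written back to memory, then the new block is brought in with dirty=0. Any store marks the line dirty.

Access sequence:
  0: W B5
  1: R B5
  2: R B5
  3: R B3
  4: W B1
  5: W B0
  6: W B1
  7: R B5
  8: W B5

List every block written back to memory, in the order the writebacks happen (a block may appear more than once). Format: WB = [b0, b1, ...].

WB = [5, 1]

  0 | W B5 → L1 miss [D]
  1 | R B5 → L1 hit [D]
  2 | R B5 → L1 hit [D]
  3 | R B3 → L1 miss wb→B5 [-]
  4 | W B1 → L1 miss [D]
  5 | W B0 → L0 miss [D]
  6 | W B1 → L1 hit [D]
  7 | R B5 → L1 miss wb→B1 [-]
  8 | W B5 → L1 hit [D]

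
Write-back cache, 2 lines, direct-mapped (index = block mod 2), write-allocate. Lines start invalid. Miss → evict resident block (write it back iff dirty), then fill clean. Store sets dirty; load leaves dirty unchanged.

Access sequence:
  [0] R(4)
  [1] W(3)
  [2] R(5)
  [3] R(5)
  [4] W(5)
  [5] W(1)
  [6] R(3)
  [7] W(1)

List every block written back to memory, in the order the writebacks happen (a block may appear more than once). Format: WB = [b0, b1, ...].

WB = [3, 5, 1]

0: R B4 -> L0 miss  d=-]
1: W B3 -> L1 miss  d=D]
2: R B5 -> L1 miss wb->B3  d=-]
3: R B5 -> L1 hit  d=-]
4: W B5 -> L1 hit  d=D]
5: W B1 -> L1 miss wb->B5  d=D]
6: R B3 -> L1 miss wb->B1  d=-]
7: W B1 -> L1 miss  d=D]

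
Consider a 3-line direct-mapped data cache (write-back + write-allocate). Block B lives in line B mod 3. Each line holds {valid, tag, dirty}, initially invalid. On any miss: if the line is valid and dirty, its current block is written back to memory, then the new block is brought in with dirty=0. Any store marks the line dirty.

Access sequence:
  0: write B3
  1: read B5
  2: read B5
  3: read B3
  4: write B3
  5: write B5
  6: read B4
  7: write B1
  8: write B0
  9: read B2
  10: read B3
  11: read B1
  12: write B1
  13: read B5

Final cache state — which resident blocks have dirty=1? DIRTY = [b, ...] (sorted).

0: W B3 → L0 miss [D]
1: R B5 → L2 miss [-]
2: R B5 → L2 hit [-]
3: R B3 → L0 hit [D]
4: W B3 → L0 hit [D]
5: W B5 → L2 hit [D]
6: R B4 → L1 miss [-]
7: W B1 → L1 miss [D]
8: W B0 → L0 miss wb→B3 [D]
9: R B2 → L2 miss wb→B5 [-]
10: R B3 → L0 miss wb→B0 [-]
11: R B1 → L1 hit [D]
12: W B1 → L1 hit [D]
13: R B5 → L2 miss [-]

DIRTY = [1]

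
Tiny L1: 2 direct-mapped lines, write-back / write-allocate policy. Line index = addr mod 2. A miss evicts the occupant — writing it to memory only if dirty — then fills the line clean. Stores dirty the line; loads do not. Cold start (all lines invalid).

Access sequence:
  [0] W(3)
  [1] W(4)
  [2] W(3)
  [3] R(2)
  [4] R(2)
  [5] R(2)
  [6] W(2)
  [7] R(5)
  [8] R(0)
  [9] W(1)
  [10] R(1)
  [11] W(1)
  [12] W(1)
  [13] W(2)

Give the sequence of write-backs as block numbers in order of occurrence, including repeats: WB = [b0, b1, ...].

0: W B3 → L1 miss [D]
1: W B4 → L0 miss [D]
2: W B3 → L1 hit [D]
3: R B2 → L0 miss wb→B4 [-]
4: R B2 → L0 hit [-]
5: R B2 → L0 hit [-]
6: W B2 → L0 hit [D]
7: R B5 → L1 miss wb→B3 [-]
8: R B0 → L0 miss wb→B2 [-]
9: W B1 → L1 miss [D]
10: R B1 → L1 hit [D]
11: W B1 → L1 hit [D]
12: W B1 → L1 hit [D]
13: W B2 → L0 miss [D]

WB = [4, 3, 2]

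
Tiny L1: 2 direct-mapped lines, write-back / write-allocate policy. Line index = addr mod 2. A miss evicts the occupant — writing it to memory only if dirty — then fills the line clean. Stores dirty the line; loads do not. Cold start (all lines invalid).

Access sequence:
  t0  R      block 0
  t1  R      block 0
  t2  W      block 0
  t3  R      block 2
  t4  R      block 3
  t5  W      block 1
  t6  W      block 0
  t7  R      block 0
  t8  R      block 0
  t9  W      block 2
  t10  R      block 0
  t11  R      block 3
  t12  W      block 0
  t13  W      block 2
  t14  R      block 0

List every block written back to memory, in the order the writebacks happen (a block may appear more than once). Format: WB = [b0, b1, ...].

  0 | R B0 → L0 miss [-]
  1 | R B0 → L0 hit [-]
  2 | W B0 → L0 hit [D]
  3 | R B2 → L0 miss wb→B0 [-]
  4 | R B3 → L1 miss [-]
  5 | W B1 → L1 miss [D]
  6 | W B0 → L0 miss [D]
  7 | R B0 → L0 hit [D]
  8 | R B0 → L0 hit [D]
  9 | W B2 → L0 miss wb→B0 [D]
  10 | R B0 → L0 miss wb→B2 [-]
  11 | R B3 → L1 miss wb→B1 [-]
  12 | W B0 → L0 hit [D]
  13 | W B2 → L0 miss wb→B0 [D]
  14 | R B0 → L0 miss wb→B2 [-]

WB = [0, 0, 2, 1, 0, 2]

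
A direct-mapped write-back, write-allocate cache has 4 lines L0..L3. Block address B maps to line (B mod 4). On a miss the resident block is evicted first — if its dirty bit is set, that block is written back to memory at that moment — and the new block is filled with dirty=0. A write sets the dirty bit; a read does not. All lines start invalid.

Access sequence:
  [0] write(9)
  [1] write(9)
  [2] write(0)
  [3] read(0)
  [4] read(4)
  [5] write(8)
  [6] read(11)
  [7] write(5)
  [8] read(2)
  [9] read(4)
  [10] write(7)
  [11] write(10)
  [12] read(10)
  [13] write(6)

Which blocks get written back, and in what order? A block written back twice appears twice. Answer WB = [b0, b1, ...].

WB = [0, 9, 8, 10]

0: W B9 → L1 miss [D]
1: W B9 → L1 hit [D]
2: W B0 → L0 miss [D]
3: R B0 → L0 hit [D]
4: R B4 → L0 miss wb→B0 [-]
5: W B8 → L0 miss [D]
6: R B11 → L3 miss [-]
7: W B5 → L1 miss wb→B9 [D]
8: R B2 → L2 miss [-]
9: R B4 → L0 miss wb→B8 [-]
10: W B7 → L3 miss [D]
11: W B10 → L2 miss [D]
12: R B10 → L2 hit [D]
13: W B6 → L2 miss wb→B10 [D]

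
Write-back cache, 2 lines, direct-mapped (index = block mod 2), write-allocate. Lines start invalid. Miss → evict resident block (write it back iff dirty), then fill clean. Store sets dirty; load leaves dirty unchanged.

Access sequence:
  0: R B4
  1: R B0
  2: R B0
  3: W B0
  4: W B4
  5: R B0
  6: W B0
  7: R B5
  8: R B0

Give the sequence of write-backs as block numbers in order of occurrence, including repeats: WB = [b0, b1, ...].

0: R B4 → L0 miss [-]
1: R B0 → L0 miss [-]
2: R B0 → L0 hit [-]
3: W B0 → L0 hit [D]
4: W B4 → L0 miss wb→B0 [D]
5: R B0 → L0 miss wb→B4 [-]
6: W B0 → L0 hit [D]
7: R B5 → L1 miss [-]
8: R B0 → L0 hit [D]

WB = [0, 4]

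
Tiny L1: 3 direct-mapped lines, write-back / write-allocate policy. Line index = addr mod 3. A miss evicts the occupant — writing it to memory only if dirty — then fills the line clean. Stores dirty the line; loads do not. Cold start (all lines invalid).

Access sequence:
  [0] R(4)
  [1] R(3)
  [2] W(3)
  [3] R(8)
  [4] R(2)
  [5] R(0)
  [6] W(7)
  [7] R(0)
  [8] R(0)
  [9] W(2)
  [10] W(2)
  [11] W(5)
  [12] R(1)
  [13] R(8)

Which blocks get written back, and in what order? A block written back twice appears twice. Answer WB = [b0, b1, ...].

0: R B4 → L1 miss [-]
1: R B3 → L0 miss [-]
2: W B3 → L0 hit [D]
3: R B8 → L2 miss [-]
4: R B2 → L2 miss [-]
5: R B0 → L0 miss wb→B3 [-]
6: W B7 → L1 miss [D]
7: R B0 → L0 hit [-]
8: R B0 → L0 hit [-]
9: W B2 → L2 hit [D]
10: W B2 → L2 hit [D]
11: W B5 → L2 miss wb→B2 [D]
12: R B1 → L1 miss wb→B7 [-]
13: R B8 → L2 miss wb→B5 [-]

WB = [3, 2, 7, 5]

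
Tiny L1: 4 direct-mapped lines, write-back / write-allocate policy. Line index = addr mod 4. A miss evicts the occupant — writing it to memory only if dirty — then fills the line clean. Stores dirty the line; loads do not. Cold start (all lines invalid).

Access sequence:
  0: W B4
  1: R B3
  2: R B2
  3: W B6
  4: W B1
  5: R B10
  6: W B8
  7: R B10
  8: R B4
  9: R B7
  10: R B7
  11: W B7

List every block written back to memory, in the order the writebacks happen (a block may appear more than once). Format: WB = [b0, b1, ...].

WB = [6, 4, 8]

  0 | W B4 → L0 miss [D]
  1 | R B3 → L3 miss [-]
  2 | R B2 → L2 miss [-]
  3 | W B6 → L2 miss [D]
  4 | W B1 → L1 miss [D]
  5 | R B10 → L2 miss wb→B6 [-]
  6 | W B8 → L0 miss wb→B4 [D]
  7 | R B10 → L2 hit [-]
  8 | R B4 → L0 miss wb→B8 [-]
  9 | R B7 → L3 miss [-]
  10 | R B7 → L3 hit [-]
  11 | W B7 → L3 hit [D]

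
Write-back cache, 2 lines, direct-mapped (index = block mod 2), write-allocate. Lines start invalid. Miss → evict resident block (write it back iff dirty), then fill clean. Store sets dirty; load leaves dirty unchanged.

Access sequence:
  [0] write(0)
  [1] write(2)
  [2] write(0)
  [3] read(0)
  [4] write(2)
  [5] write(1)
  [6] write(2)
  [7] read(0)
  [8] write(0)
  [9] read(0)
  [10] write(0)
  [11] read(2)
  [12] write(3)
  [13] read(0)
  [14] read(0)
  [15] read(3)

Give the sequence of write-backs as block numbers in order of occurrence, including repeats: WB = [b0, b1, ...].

WB = [0, 2, 0, 2, 0, 1]

0: W B0 → L0 miss [D]
1: W B2 → L0 miss wb→B0 [D]
2: W B0 → L0 miss wb→B2 [D]
3: R B0 → L0 hit [D]
4: W B2 → L0 miss wb→B0 [D]
5: W B1 → L1 miss [D]
6: W B2 → L0 hit [D]
7: R B0 → L0 miss wb→B2 [-]
8: W B0 → L0 hit [D]
9: R B0 → L0 hit [D]
10: W B0 → L0 hit [D]
11: R B2 → L0 miss wb→B0 [-]
12: W B3 → L1 miss wb→B1 [D]
13: R B0 → L0 miss [-]
14: R B0 → L0 hit [-]
15: R B3 → L1 hit [D]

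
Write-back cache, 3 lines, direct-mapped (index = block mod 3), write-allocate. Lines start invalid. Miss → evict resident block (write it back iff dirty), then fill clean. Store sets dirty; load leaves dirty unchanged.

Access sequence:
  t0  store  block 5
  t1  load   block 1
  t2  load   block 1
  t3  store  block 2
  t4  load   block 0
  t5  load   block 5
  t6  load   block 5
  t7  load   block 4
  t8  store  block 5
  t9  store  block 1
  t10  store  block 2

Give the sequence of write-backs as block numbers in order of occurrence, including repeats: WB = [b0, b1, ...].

WB = [5, 2, 5]

0: W B5 -> L2 miss  d=D]
1: R B1 -> L1 miss  d=-]
2: R B1 -> L1 hit  d=-]
3: W B2 -> L2 miss wb->B5  d=D]
4: R B0 -> L0 miss  d=-]
5: R B5 -> L2 miss wb->B2  d=-]
6: R B5 -> L2 hit  d=-]
7: R B4 -> L1 miss  d=-]
8: W B5 -> L2 hit  d=D]
9: W B1 -> L1 miss  d=D]
10: W B2 -> L2 miss wb->B5  d=D]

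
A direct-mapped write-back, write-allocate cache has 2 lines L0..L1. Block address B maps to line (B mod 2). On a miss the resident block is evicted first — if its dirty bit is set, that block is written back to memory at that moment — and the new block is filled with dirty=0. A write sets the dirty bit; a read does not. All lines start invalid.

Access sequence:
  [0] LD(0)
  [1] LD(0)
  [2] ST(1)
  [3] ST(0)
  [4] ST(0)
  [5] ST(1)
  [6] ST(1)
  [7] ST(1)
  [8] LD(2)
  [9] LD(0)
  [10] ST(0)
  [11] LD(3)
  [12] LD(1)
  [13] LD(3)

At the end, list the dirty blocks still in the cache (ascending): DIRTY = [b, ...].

  0 | R B0 → L0 miss [-]
  1 | R B0 → L0 hit [-]
  2 | W B1 → L1 miss [D]
  3 | W B0 → L0 hit [D]
  4 | W B0 → L0 hit [D]
  5 | W B1 → L1 hit [D]
  6 | W B1 → L1 hit [D]
  7 | W B1 → L1 hit [D]
  8 | R B2 → L0 miss wb→B0 [-]
  9 | R B0 → L0 miss [-]
  10 | W B0 → L0 hit [D]
  11 | R B3 → L1 miss wb→B1 [-]
  12 | R B1 → L1 miss [-]
  13 | R B3 → L1 miss [-]

DIRTY = [0]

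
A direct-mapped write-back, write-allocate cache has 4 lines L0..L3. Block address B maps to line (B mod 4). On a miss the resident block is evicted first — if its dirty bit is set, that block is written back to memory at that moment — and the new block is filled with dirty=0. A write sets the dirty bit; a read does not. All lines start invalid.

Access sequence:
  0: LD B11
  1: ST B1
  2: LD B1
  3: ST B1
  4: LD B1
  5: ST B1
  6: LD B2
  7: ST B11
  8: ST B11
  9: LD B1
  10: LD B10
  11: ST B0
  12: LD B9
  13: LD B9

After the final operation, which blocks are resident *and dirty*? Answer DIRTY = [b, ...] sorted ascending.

0: R B11 -> L3 miss  d=-]
1: W B1 -> L1 miss  d=D]
2: R B1 -> L1 hit  d=D]
3: W B1 -> L1 hit  d=D]
4: R B1 -> L1 hit  d=D]
5: W B1 -> L1 hit  d=D]
6: R B2 -> L2 miss  d=-]
7: W B11 -> L3 hit  d=D]
8: W B11 -> L3 hit  d=D]
9: R B1 -> L1 hit  d=D]
10: R B10 -> L2 miss  d=-]
11: W B0 -> L0 miss  d=D]
12: R B9 -> L1 miss wb->B1  d=-]
13: R B9 -> L1 hit  d=-]

DIRTY = [0, 11]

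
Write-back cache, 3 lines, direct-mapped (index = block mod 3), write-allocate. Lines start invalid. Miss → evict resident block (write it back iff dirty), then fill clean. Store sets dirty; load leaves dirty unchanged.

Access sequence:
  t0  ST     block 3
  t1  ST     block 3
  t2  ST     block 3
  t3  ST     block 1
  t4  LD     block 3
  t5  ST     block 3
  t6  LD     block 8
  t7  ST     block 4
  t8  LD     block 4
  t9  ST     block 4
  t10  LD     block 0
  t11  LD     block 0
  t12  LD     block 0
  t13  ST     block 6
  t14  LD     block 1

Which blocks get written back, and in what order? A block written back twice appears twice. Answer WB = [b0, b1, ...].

  0 | W B3 → L0 miss [D]
  1 | W B3 → L0 hit [D]
  2 | W B3 → L0 hit [D]
  3 | W B1 → L1 miss [D]
  4 | R B3 → L0 hit [D]
  5 | W B3 → L0 hit [D]
  6 | R B8 → L2 miss [-]
  7 | W B4 → L1 miss wb→B1 [D]
  8 | R B4 → L1 hit [D]
  9 | W B4 → L1 hit [D]
  10 | R B0 → L0 miss wb→B3 [-]
  11 | R B0 → L0 hit [-]
  12 | R B0 → L0 hit [-]
  13 | W B6 → L0 miss [D]
  14 | R B1 → L1 miss wb→B4 [-]

WB = [1, 3, 4]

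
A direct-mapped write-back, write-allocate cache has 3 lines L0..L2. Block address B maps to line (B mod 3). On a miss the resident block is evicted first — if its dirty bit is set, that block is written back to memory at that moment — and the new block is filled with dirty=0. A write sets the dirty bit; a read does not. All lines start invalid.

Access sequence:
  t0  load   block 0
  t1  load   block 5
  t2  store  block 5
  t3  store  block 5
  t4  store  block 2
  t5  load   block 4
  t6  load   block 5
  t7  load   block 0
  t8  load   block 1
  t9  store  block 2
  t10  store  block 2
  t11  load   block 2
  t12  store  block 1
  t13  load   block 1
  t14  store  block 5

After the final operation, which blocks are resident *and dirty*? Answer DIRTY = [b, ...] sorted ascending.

  0 | R B0 → L0 miss [-]
  1 | R B5 → L2 miss [-]
  2 | W B5 → L2 hit [D]
  3 | W B5 → L2 hit [D]
  4 | W B2 → L2 miss wb→B5 [D]
  5 | R B4 → L1 miss [-]
  6 | R B5 → L2 miss wb→B2 [-]
  7 | R B0 → L0 hit [-]
  8 | R B1 → L1 miss [-]
  9 | W B2 → L2 miss [D]
  10 | W B2 → L2 hit [D]
  11 | R B2 → L2 hit [D]
  12 | W B1 → L1 hit [D]
  13 | R B1 → L1 hit [D]
  14 | W B5 → L2 miss wb→B2 [D]

DIRTY = [1, 5]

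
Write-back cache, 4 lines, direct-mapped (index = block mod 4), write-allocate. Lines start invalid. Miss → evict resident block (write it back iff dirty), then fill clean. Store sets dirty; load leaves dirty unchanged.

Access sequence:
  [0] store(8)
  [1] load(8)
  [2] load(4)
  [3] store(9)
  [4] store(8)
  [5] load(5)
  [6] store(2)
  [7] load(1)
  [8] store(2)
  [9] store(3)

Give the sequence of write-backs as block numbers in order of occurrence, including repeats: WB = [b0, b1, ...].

  0 | W B8 → L0 miss [D]
  1 | R B8 → L0 hit [D]
  2 | R B4 → L0 miss wb→B8 [-]
  3 | W B9 → L1 miss [D]
  4 | W B8 → L0 miss [D]
  5 | R B5 → L1 miss wb→B9 [-]
  6 | W B2 → L2 miss [D]
  7 | R B1 → L1 miss [-]
  8 | W B2 → L2 hit [D]
  9 | W B3 → L3 miss [D]

WB = [8, 9]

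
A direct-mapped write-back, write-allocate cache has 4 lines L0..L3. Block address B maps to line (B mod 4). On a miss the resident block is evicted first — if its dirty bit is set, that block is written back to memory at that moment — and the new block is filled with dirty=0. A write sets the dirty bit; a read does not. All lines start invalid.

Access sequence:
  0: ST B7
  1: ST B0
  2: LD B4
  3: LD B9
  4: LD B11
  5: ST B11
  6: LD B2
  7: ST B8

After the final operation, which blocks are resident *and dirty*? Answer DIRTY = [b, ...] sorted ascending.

0: W B7 → L3 miss [D]
1: W B0 → L0 miss [D]
2: R B4 → L0 miss wb→B0 [-]
3: R B9 → L1 miss [-]
4: R B11 → L3 miss wb→B7 [-]
5: W B11 → L3 hit [D]
6: R B2 → L2 miss [-]
7: W B8 → L0 miss [D]

DIRTY = [8, 11]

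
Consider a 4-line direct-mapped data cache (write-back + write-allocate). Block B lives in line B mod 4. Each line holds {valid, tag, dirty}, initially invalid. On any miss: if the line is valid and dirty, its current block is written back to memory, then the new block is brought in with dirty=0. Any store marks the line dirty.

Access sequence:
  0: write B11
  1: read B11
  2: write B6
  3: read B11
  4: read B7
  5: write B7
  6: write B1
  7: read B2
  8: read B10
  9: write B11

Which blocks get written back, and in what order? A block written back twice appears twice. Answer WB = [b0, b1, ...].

0: W B11 → L3 miss [D]
1: R B11 → L3 hit [D]
2: W B6 → L2 miss [D]
3: R B11 → L3 hit [D]
4: R B7 → L3 miss wb→B11 [-]
5: W B7 → L3 hit [D]
6: W B1 → L1 miss [D]
7: R B2 → L2 miss wb→B6 [-]
8: R B10 → L2 miss [-]
9: W B11 → L3 miss wb→B7 [D]

WB = [11, 6, 7]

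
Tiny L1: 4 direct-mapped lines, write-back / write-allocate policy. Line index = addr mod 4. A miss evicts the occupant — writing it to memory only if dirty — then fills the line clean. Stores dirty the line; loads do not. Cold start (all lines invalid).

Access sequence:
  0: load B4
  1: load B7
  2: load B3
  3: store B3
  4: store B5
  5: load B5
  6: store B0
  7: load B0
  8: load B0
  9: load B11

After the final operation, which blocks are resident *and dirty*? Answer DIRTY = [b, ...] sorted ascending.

  0 | R B4 → L0 miss [-]
  1 | R B7 → L3 miss [-]
  2 | R B3 → L3 miss [-]
  3 | W B3 → L3 hit [D]
  4 | W B5 → L1 miss [D]
  5 | R B5 → L1 hit [D]
  6 | W B0 → L0 miss [D]
  7 | R B0 → L0 hit [D]
  8 | R B0 → L0 hit [D]
  9 | R B11 → L3 miss wb→B3 [-]

DIRTY = [0, 5]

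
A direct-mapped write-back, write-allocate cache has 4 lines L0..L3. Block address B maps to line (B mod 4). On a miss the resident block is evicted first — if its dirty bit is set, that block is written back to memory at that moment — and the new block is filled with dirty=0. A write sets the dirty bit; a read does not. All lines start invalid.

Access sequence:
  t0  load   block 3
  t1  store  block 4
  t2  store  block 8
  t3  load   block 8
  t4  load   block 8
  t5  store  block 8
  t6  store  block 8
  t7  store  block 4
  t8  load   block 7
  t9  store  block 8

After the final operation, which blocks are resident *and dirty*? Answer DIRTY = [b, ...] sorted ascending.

DIRTY = [8]

  0 | R B3 → L3 miss [-]
  1 | W B4 → L0 miss [D]
  2 | W B8 → L0 miss wb→B4 [D]
  3 | R B8 → L0 hit [D]
  4 | R B8 → L0 hit [D]
  5 | W B8 → L0 hit [D]
  6 | W B8 → L0 hit [D]
  7 | W B4 → L0 miss wb→B8 [D]
  8 | R B7 → L3 miss [-]
  9 | W B8 → L0 miss wb→B4 [D]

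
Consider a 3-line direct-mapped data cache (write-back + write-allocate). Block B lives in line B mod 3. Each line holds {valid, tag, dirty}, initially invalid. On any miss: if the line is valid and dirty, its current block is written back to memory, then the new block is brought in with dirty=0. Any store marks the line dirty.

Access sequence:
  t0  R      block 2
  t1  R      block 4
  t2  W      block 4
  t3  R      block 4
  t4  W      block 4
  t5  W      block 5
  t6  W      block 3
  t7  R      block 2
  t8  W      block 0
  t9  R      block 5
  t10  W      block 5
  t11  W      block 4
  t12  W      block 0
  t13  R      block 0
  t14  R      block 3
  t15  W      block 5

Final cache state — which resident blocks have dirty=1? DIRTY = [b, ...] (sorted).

0: R B2 → L2 miss [-]
1: R B4 → L1 miss [-]
2: W B4 → L1 hit [D]
3: R B4 → L1 hit [D]
4: W B4 → L1 hit [D]
5: W B5 → L2 miss [D]
6: W B3 → L0 miss [D]
7: R B2 → L2 miss wb→B5 [-]
8: W B0 → L0 miss wb→B3 [D]
9: R B5 → L2 miss [-]
10: W B5 → L2 hit [D]
11: W B4 → L1 hit [D]
12: W B0 → L0 hit [D]
13: R B0 → L0 hit [D]
14: R B3 → L0 miss wb→B0 [-]
15: W B5 → L2 hit [D]

DIRTY = [4, 5]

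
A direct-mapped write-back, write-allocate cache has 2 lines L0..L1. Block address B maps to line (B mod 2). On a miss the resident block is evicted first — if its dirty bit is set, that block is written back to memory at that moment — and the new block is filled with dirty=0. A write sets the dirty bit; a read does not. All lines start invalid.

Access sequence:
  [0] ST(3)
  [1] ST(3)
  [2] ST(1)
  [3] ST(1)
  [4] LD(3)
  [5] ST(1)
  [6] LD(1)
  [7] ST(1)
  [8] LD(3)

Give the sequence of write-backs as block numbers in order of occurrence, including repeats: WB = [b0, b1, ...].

0: W B3 → L1 miss [D]
1: W B3 → L1 hit [D]
2: W B1 → L1 miss wb→B3 [D]
3: W B1 → L1 hit [D]
4: R B3 → L1 miss wb→B1 [-]
5: W B1 → L1 miss [D]
6: R B1 → L1 hit [D]
7: W B1 → L1 hit [D]
8: R B3 → L1 miss wb→B1 [-]

WB = [3, 1, 1]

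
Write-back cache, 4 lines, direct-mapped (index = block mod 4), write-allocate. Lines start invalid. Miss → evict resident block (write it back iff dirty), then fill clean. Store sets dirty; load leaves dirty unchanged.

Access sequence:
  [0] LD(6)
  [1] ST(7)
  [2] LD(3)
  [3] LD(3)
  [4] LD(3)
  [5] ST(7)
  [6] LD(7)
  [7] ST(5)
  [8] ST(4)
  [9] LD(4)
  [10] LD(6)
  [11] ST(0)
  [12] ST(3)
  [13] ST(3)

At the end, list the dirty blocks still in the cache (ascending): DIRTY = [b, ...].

  0 | R B6 → L2 miss [-]
  1 | W B7 → L3 miss [D]
  2 | R B3 → L3 miss wb→B7 [-]
  3 | R B3 → L3 hit [-]
  4 | R B3 → L3 hit [-]
  5 | W B7 → L3 miss [D]
  6 | R B7 → L3 hit [D]
  7 | W B5 → L1 miss [D]
  8 | W B4 → L0 miss [D]
  9 | R B4 → L0 hit [D]
  10 | R B6 → L2 hit [-]
  11 | W B0 → L0 miss wb→B4 [D]
  12 | W B3 → L3 miss wb→B7 [D]
  13 | W B3 → L3 hit [D]

DIRTY = [0, 3, 5]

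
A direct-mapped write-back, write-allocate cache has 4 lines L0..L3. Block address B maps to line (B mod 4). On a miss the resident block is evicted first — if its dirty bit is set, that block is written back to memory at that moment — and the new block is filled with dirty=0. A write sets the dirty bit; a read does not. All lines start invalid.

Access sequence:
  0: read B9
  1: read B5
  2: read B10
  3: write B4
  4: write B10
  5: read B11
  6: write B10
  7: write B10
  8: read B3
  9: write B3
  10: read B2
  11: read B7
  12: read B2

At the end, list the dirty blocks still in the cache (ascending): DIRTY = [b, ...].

DIRTY = [4]

0: R B9 -> L1 miss  d=-]
1: R B5 -> L1 miss  d=-]
2: R B10 -> L2 miss  d=-]
3: W B4 -> L0 miss  d=D]
4: W B10 -> L2 hit  d=D]
5: R B11 -> L3 miss  d=-]
6: W B10 -> L2 hit  d=D]
7: W B10 -> L2 hit  d=D]
8: R B3 -> L3 miss  d=-]
9: W B3 -> L3 hit  d=D]
10: R B2 -> L2 miss wb->B10  d=-]
11: R B7 -> L3 miss wb->B3  d=-]
12: R B2 -> L2 hit  d=-]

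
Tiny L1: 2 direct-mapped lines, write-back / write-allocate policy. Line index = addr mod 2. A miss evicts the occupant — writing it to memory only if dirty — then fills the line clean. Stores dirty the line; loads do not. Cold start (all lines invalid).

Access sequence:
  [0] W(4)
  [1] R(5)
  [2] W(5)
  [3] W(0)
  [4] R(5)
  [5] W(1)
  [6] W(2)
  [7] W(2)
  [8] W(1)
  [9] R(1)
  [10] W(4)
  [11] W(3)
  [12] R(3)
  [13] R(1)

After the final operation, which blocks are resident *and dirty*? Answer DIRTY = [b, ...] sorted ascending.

DIRTY = [4]

0: W B4 → L0 miss [D]
1: R B5 → L1 miss [-]
2: W B5 → L1 hit [D]
3: W B0 → L0 miss wb→B4 [D]
4: R B5 → L1 hit [D]
5: W B1 → L1 miss wb→B5 [D]
6: W B2 → L0 miss wb→B0 [D]
7: W B2 → L0 hit [D]
8: W B1 → L1 hit [D]
9: R B1 → L1 hit [D]
10: W B4 → L0 miss wb→B2 [D]
11: W B3 → L1 miss wb→B1 [D]
12: R B3 → L1 hit [D]
13: R B1 → L1 miss wb→B3 [-]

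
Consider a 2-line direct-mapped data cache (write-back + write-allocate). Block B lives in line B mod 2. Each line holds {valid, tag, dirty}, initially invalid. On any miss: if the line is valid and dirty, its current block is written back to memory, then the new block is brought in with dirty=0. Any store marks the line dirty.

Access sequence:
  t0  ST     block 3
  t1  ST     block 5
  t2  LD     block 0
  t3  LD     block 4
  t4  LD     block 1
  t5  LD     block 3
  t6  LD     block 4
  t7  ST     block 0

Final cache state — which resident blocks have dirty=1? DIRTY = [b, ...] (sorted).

DIRTY = [0]

0: W B3 → L1 miss [D]
1: W B5 → L1 miss wb→B3 [D]
2: R B0 → L0 miss [-]
3: R B4 → L0 miss [-]
4: R B1 → L1 miss wb→B5 [-]
5: R B3 → L1 miss [-]
6: R B4 → L0 hit [-]
7: W B0 → L0 miss [D]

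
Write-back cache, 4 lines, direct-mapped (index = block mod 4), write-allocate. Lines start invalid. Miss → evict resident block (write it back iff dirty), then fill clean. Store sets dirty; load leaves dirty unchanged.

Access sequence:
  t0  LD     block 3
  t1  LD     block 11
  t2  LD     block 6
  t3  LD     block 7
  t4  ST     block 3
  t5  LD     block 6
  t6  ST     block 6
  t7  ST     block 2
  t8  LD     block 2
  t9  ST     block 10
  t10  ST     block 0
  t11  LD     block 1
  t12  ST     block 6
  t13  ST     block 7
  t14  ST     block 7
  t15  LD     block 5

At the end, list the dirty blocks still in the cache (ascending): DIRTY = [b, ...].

0: R B3 → L3 miss [-]
1: R B11 → L3 miss [-]
2: R B6 → L2 miss [-]
3: R B7 → L3 miss [-]
4: W B3 → L3 miss [D]
5: R B6 → L2 hit [-]
6: W B6 → L2 hit [D]
7: W B2 → L2 miss wb→B6 [D]
8: R B2 → L2 hit [D]
9: W B10 → L2 miss wb→B2 [D]
10: W B0 → L0 miss [D]
11: R B1 → L1 miss [-]
12: W B6 → L2 miss wb→B10 [D]
13: W B7 → L3 miss wb→B3 [D]
14: W B7 → L3 hit [D]
15: R B5 → L1 miss [-]

DIRTY = [0, 6, 7]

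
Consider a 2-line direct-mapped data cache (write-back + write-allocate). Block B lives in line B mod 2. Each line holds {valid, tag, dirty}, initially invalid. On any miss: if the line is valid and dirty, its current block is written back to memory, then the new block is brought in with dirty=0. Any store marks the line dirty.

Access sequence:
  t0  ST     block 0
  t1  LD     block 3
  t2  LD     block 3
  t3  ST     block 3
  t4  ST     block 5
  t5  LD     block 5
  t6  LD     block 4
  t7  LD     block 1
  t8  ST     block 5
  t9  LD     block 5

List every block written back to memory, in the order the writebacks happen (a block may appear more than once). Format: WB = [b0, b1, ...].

WB = [3, 0, 5]

  0 | W B0 → L0 miss [D]
  1 | R B3 → L1 miss [-]
  2 | R B3 → L1 hit [-]
  3 | W B3 → L1 hit [D]
  4 | W B5 → L1 miss wb→B3 [D]
  5 | R B5 → L1 hit [D]
  6 | R B4 → L0 miss wb→B0 [-]
  7 | R B1 → L1 miss wb→B5 [-]
  8 | W B5 → L1 miss [D]
  9 | R B5 → L1 hit [D]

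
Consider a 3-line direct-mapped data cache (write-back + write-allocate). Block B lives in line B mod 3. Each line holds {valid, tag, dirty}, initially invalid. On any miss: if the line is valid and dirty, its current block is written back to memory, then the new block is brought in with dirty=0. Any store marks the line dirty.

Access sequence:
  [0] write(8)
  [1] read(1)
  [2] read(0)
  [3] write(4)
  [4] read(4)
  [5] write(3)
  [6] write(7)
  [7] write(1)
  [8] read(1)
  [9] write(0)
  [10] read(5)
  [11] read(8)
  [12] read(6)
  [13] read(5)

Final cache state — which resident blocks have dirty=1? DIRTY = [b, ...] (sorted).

DIRTY = [1]

  0 | W B8 → L2 miss [D]
  1 | R B1 → L1 miss [-]
  2 | R B0 → L0 miss [-]
  3 | W B4 → L1 miss [D]
  4 | R B4 → L1 hit [D]
  5 | W B3 → L0 miss [D]
  6 | W B7 → L1 miss wb→B4 [D]
  7 | W B1 → L1 miss wb→B7 [D]
  8 | R B1 → L1 hit [D]
  9 | W B0 → L0 miss wb→B3 [D]
  10 | R B5 → L2 miss wb→B8 [-]
  11 | R B8 → L2 miss [-]
  12 | R B6 → L0 miss wb→B0 [-]
  13 | R B5 → L2 miss [-]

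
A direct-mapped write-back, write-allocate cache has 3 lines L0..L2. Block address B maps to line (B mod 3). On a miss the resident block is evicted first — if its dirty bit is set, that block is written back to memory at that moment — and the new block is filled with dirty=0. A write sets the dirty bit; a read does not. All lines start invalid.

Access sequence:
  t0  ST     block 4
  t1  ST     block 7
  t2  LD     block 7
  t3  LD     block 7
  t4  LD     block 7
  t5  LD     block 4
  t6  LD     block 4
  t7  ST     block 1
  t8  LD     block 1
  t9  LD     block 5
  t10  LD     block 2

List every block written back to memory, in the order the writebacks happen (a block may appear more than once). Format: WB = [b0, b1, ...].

WB = [4, 7]

0: W B4 -> L1 miss  d=D]
1: W B7 -> L1 miss wb->B4  d=D]
2: R B7 -> L1 hit  d=D]
3: R B7 -> L1 hit  d=D]
4: R B7 -> L1 hit  d=D]
5: R B4 -> L1 miss wb->B7  d=-]
6: R B4 -> L1 hit  d=-]
7: W B1 -> L1 miss  d=D]
8: R B1 -> L1 hit  d=D]
9: R B5 -> L2 miss  d=-]
10: R B2 -> L2 miss  d=-]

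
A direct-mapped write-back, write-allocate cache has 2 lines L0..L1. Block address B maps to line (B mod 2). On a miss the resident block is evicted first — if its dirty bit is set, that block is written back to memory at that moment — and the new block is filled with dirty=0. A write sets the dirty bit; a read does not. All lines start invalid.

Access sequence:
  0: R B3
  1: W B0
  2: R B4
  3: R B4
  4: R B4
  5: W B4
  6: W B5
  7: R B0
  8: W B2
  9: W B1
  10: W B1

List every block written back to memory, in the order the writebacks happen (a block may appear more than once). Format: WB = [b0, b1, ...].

WB = [0, 4, 5]

0: R B3 -> L1 miss  d=-]
1: W B0 -> L0 miss  d=D]
2: R B4 -> L0 miss wb->B0  d=-]
3: R B4 -> L0 hit  d=-]
4: R B4 -> L0 hit  d=-]
5: W B4 -> L0 hit  d=D]
6: W B5 -> L1 miss  d=D]
7: R B0 -> L0 miss wb->B4  d=-]
8: W B2 -> L0 miss  d=D]
9: W B1 -> L1 miss wb->B5  d=D]
10: W B1 -> L1 hit  d=D]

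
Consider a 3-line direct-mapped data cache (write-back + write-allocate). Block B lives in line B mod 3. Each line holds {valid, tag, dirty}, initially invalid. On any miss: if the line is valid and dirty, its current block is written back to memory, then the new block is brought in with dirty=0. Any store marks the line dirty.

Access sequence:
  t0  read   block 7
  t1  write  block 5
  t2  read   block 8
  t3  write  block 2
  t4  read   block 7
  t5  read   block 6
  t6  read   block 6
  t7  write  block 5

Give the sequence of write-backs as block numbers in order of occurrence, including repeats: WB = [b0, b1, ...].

  0 | R B7 → L1 miss [-]
  1 | W B5 → L2 miss [D]
  2 | R B8 → L2 miss wb→B5 [-]
  3 | W B2 → L2 miss [D]
  4 | R B7 → L1 hit [-]
  5 | R B6 → L0 miss [-]
  6 | R B6 → L0 hit [-]
  7 | W B5 → L2 miss wb→B2 [D]

WB = [5, 2]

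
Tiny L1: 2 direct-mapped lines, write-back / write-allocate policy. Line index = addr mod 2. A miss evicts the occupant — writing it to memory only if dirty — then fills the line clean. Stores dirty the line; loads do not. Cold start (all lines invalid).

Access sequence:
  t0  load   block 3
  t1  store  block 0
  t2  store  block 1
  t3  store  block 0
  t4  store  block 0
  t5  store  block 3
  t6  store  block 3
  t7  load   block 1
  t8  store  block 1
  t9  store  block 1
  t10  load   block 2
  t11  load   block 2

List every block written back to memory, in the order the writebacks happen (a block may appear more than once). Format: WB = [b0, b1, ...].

0: R B3 → L1 miss [-]
1: W B0 → L0 miss [D]
2: W B1 → L1 miss [D]
3: W B0 → L0 hit [D]
4: W B0 → L0 hit [D]
5: W B3 → L1 miss wb→B1 [D]
6: W B3 → L1 hit [D]
7: R B1 → L1 miss wb→B3 [-]
8: W B1 → L1 hit [D]
9: W B1 → L1 hit [D]
10: R B2 → L0 miss wb→B0 [-]
11: R B2 → L0 hit [-]

WB = [1, 3, 0]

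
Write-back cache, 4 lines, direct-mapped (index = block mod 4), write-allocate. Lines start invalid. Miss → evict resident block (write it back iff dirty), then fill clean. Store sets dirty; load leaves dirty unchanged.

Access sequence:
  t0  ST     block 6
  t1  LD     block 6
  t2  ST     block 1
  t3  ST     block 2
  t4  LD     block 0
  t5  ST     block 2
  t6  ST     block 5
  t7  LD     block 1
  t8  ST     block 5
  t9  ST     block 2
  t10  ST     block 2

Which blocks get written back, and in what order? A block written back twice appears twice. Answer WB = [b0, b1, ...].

WB = [6, 1, 5]

0: W B6 -> L2 miss  d=D]
1: R B6 -> L2 hit  d=D]
2: W B1 -> L1 miss  d=D]
3: W B2 -> L2 miss wb->B6  d=D]
4: R B0 -> L0 miss  d=-]
5: W B2 -> L2 hit  d=D]
6: W B5 -> L1 miss wb->B1  d=D]
7: R B1 -> L1 miss wb->B5  d=-]
8: W B5 -> L1 miss  d=D]
9: W B2 -> L2 hit  d=D]
10: W B2 -> L2 hit  d=D]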